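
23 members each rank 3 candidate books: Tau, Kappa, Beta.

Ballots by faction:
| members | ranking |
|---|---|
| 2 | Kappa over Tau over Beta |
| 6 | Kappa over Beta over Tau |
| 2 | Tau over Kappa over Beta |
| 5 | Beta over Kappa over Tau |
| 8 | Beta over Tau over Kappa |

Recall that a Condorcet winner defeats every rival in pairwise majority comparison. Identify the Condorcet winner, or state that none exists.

Beta

Head-to-head results (23 members):
Tau vs Kappa: 2+8 = 10 for Tau, 13 for Kappa — Kappa by 13–10.
Tau vs Beta: 2+2 = 4 for Tau, 19 for Beta — Beta by 19–4.
Kappa vs Beta: Beta, 13–10.
Beta beats each of Tau, Kappa — Beta is the Condorcet winner.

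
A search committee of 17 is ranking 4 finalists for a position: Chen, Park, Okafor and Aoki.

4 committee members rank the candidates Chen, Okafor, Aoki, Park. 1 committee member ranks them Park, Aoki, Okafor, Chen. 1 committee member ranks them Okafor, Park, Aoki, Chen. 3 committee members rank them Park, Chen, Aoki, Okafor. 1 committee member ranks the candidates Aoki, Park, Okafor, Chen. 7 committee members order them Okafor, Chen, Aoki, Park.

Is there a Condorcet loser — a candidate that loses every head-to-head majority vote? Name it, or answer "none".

Park

Head-to-head results (17 committee members):
Chen vs Park: Chen, 11–6.
Chen–Okafor: Okafor 10–7.
Chen vs Aoki: 14 to 3, Chen.
Park–Okafor: Okafor 12–5.
Park vs Aoki: Park preferred on 1+1+3 = 5 ballots; Aoki wins 12–5.
Okafor vs Aoki: Okafor wins 12–5.
Only Park has no wins; Park is the Condorcet loser.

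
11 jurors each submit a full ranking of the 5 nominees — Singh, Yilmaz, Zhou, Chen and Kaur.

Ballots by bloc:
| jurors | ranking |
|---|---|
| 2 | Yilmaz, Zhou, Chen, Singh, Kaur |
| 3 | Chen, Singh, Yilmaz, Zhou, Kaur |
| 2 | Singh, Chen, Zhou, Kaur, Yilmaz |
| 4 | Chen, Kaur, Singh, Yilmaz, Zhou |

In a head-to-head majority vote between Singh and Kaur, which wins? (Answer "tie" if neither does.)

Ballots ranking Singh above Kaur: 2 + 3 + 2 = 7.
Ballots ranking Kaur above Singh: 11 − 7 = 4.
Singh wins the head-to-head 7–4.

Singh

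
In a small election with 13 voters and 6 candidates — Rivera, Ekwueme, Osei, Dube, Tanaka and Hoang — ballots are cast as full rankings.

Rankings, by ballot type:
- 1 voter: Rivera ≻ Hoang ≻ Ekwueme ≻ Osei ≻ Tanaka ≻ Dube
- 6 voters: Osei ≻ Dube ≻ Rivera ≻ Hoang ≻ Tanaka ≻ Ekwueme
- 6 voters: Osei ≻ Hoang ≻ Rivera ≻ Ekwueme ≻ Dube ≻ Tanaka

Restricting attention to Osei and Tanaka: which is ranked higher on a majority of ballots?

Osei

Ballots ranking Osei above Tanaka: 1 + 6 + 6 = 13.
Ballots ranking Tanaka above Osei: 13 − 13 = 0.
Osei wins the head-to-head 13–0.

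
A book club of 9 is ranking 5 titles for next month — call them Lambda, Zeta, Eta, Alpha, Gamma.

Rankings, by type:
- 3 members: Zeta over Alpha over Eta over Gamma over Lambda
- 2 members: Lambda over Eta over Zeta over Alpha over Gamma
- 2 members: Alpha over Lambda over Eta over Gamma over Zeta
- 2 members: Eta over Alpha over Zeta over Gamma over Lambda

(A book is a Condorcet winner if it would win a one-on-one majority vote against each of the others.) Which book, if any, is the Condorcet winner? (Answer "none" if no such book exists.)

Head-to-head results (9 members):
Lambda vs Zeta: Lambda is ranked higher on 2+2 = 4 ballots, Zeta on 5. Zeta wins 5–4.
Lambda vs Eta: Lambda preferred on 2+2 = 4 ballots; Eta wins 5–4.
Lambda vs Alpha: 2 to 7, Alpha.
Lambda vs Gamma: Lambda is ranked higher on 2+2 = 4 ballots, Gamma on 5. Gamma wins 5–4.
Zeta vs Eta: 3 to 6, Eta.
Zeta vs Alpha: Zeta preferred on 3+2 = 5 ballots; Zeta wins 5–4.
Zeta vs Gamma: Zeta preferred on 3+2+2 = 7 ballots; Zeta wins 7–2.
Eta vs Alpha: Eta is ranked higher on 2+2 = 4 ballots, Alpha on 5. Alpha wins 5–4.
Eta vs Gamma: 9 to 0, Eta.
Alpha vs Gamma: Alpha is ranked higher on 3+2+2+2 = 9 ballots, Gamma on 0. Alpha wins 9–0.
No book is unbeaten: Lambda loses to Zeta; Zeta loses to Eta; Eta loses to Alpha; Alpha loses to Zeta; Gamma loses to Zeta. In particular Zeta → Alpha → Eta → Zeta is a majority cycle — no Condorcet winner exists.

none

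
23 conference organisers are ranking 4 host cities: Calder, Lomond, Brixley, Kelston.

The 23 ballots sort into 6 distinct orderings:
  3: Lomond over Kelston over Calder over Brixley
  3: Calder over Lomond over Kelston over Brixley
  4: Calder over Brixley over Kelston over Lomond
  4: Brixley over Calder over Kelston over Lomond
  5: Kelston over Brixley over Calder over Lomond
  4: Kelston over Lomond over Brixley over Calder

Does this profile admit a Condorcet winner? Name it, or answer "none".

Kelston

Head-to-head results (23 organisers):
Calder vs Lomond: 3+4+4+5 = 16 for Calder, 7 for Lomond — Calder by 16–7.
Calder vs Brixley: Calder preferred on 3+3+4 = 10 ballots; Brixley wins 13–10.
Calder vs Kelston: 3+4+4 = 11 for Calder, 12 for Kelston — Kelston by 12–11.
Lomond vs Brixley: Lomond is ranked higher on 3+3+4 = 10 ballots, Brixley on 13. Brixley wins 13–10.
Lomond vs Kelston: Lomond preferred on 3+3 = 6 ballots; Kelston wins 17–6.
Brixley vs Kelston: Brixley preferred on 4+4 = 8 ballots; Kelston wins 15–8.
Kelston defeats every rival head-to-head and is the Condorcet winner.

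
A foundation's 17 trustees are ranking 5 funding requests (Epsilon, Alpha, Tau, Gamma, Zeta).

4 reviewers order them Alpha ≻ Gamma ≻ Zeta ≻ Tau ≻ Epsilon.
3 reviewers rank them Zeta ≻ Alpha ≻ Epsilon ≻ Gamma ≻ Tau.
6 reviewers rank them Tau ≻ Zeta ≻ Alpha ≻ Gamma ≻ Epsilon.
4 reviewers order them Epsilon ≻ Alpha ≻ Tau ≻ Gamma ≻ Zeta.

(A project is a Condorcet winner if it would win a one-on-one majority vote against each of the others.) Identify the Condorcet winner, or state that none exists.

none

Check each pair by majority over 17 ballots:
Epsilon–Alpha: Alpha 13–4.
Epsilon vs Tau: 3+4 = 7 for Epsilon, 10 for Tau — Tau by 10–7.
Epsilon vs Gamma: Epsilon is ranked higher on 3+4 = 7 ballots, Gamma on 10. Gamma wins 10–7.
Epsilon vs Zeta: Zeta, 13–4.
Alpha vs Tau: Alpha, 11–6.
Alpha vs Gamma: 4+3+6+4 = 17 for Alpha, 0 for Gamma — Alpha by 17–0.
Alpha vs Zeta: Zeta, 9–8.
Tau vs Gamma: Tau, 10–7.
Tau vs Zeta: 10 to 7, Tau.
Gamma vs Zeta: Zeta wins 9–8.
Every project loses at least once (Epsilon loses to Alpha; Alpha loses to Zeta; Tau loses to Alpha; Gamma loses to Alpha; Zeta loses to Tau). The majority relation contains the cycle Alpha > Tau > Zeta > Alpha, so there is no Condorcet winner.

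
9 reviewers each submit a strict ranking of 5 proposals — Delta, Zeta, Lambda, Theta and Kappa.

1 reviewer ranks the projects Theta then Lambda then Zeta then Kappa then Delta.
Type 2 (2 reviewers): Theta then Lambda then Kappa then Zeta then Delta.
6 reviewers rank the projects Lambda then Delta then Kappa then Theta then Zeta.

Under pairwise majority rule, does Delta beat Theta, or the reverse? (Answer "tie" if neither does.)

Ballots ranking Delta above Theta: 6.
Ballots ranking Theta above Delta: 9 − 6 = 3.
Delta wins the head-to-head 6–3.

Delta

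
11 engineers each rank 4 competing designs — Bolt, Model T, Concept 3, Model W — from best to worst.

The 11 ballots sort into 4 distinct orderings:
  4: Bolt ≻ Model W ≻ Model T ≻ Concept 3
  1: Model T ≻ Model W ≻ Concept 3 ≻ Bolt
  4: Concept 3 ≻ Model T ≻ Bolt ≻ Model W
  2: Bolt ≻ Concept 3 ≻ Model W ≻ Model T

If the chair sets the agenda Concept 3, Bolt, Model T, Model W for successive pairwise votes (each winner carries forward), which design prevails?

Round 1: Concept 3 vs Bolt — 5–6, Bolt advances.
Round 2: Bolt vs Model T — 6–5, Bolt advances.
Round 3: Bolt vs Model W — 10–1, Bolt advances.
The agenda winner is Bolt.

Bolt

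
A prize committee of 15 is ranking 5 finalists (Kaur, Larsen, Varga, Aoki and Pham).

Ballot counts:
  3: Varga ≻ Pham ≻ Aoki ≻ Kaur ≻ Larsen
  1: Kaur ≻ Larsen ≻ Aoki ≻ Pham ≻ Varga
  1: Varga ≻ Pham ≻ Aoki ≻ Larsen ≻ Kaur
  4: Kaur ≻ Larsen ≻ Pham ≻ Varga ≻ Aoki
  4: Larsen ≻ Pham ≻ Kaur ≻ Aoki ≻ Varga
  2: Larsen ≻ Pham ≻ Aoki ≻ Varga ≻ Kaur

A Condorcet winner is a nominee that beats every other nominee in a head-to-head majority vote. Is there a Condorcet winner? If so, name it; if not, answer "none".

none

Head-to-head results (15 jurors):
Kaur vs Larsen: 8 to 7, Kaur.
Kaur vs Varga: Kaur, 9–6.
Kaur vs Aoki: 1+4+4 = 9 for Kaur, 6 for Aoki — Kaur by 9–6.
Kaur–Pham: Pham 10–5.
Larsen vs Varga: 1+4+4+2 = 11 for Larsen, 4 for Varga — Larsen by 11–4.
Larsen–Aoki: Larsen 11–4.
Larsen vs Pham: Larsen, 11–4.
Varga vs Aoki: 3+1+4 = 8 for Varga, 7 for Aoki — Varga by 8–7.
Varga vs Pham: 4 to 11, Pham.
Aoki vs Pham: Pham, 14–1.
Each nominee drops at least one matchup (Kaur loses to Pham; Larsen loses to Kaur; Varga loses to Kaur; Aoki loses to Kaur; Pham loses to Larsen); the cycle Kaur beats Larsen beats Pham beats Kaur rules out a Condorcet winner.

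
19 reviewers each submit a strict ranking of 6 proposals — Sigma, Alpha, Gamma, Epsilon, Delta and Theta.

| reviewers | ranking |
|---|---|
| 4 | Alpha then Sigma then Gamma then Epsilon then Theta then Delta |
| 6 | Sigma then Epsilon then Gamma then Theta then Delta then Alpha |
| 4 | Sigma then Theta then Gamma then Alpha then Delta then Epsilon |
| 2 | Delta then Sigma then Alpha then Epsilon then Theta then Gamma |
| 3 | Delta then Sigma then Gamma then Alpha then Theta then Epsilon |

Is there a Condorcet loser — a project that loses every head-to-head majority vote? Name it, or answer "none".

none

Pairwise majorities:
Sigma vs Alpha: 15 to 4, Sigma.
Sigma vs Gamma: Sigma is ranked higher on 4+6+4+2+3 = 19 ballots, Gamma on 0. Sigma wins 19–0.
Sigma vs Epsilon: Sigma, 19–0.
Sigma vs Delta: Sigma wins 14–5.
Sigma vs Theta: Sigma is ranked higher on 4+6+4+2+3 = 19 ballots, Theta on 0. Sigma wins 19–0.
Alpha–Gamma: Gamma 13–6.
Alpha vs Epsilon: Alpha preferred on 4+4+2+3 = 13 ballots; Alpha wins 13–6.
Alpha–Delta: Delta 11–8.
Alpha vs Theta: Alpha preferred on 4+2+3 = 9 ballots; Theta wins 10–9.
Gamma vs Epsilon: Gamma wins 11–8.
Gamma–Delta: Gamma 14–5.
Gamma vs Theta: 13 to 6, Gamma.
Epsilon–Delta: Epsilon 10–9.
Epsilon vs Theta: Epsilon preferred on 4+6+2 = 12 ballots; Epsilon wins 12–7.
Delta–Theta: Theta 14–5.
No project is winless: Sigma beats Alpha; Alpha beats Epsilon; Gamma beats Alpha; Epsilon beats Delta; Delta beats Alpha; Theta beats Alpha. There is no Condorcet loser.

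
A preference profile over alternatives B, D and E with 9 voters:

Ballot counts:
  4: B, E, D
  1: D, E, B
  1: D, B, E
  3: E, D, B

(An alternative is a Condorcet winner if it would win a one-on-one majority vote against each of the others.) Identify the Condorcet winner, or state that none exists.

Check each pair by majority over 9 ballots:
B vs D: B is ranked higher on 4 ballots, D on 5. D wins 5–4.
B vs E: B, 5–4.
D vs E: D is ranked higher on 1+1 = 2 ballots, E on 7. E wins 7–2.
Every alternative loses at least once (B loses to D; D loses to E; E loses to B). The majority relation contains the cycle B beats E beats D beats B, so there is no Condorcet winner.

none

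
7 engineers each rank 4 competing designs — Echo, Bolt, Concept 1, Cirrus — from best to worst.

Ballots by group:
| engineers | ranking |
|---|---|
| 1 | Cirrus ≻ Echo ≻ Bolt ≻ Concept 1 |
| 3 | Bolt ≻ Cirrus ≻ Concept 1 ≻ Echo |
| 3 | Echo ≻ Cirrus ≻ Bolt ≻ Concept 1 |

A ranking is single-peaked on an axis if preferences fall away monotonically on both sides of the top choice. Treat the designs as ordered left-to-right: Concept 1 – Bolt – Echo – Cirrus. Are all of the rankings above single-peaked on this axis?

Axis positions: Concept 1=1, Bolt=2, Echo=3, Cirrus=4.
Group 1 (peak Cirrus at position 4): ranking walks positions 4-3-2-1, expanding outward from the peak — single-peaked.
Group 2: ranking walks positions 2-4-1-3; Cirrus is ranked above Echo even though Echo lies between Cirrus and the peak Bolt on the axis — preferences dip and rise again. Not single-peaked.
Group 3 (peak Echo at position 3): ranking walks positions 3-4-2-1, expanding outward from the peak — single-peaked.
Group 2 violates single-peakedness, so the profile is not single-peaked on this axis.

no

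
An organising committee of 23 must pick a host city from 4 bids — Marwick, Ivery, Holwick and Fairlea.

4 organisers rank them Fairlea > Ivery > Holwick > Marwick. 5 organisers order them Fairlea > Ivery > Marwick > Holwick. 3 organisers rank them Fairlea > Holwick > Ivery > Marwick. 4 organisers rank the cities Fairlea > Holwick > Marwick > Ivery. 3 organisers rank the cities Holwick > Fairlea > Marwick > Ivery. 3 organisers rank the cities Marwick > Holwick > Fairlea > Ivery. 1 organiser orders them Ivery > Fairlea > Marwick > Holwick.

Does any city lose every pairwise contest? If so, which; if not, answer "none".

Head-to-head results (23 organisers):
Marwick vs Ivery: Ivery wins 13–10.
Marwick–Holwick: Holwick 14–9.
Marwick vs Fairlea: Fairlea, 20–3.
Ivery vs Holwick: Holwick, 13–10.
Ivery–Fairlea: Fairlea 22–1.
Holwick vs Fairlea: Holwick preferred on 3+3 = 6 ballots; Fairlea wins 17–6.
Only Marwick has no wins; Marwick is the Condorcet loser.

Marwick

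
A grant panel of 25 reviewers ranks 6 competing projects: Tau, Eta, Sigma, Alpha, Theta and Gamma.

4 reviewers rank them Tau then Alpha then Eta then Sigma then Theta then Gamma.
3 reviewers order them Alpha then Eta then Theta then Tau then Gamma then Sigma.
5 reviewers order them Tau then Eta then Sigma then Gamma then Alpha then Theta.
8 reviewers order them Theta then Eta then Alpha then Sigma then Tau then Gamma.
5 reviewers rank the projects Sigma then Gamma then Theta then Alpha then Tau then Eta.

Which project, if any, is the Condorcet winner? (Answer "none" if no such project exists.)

Pairwise majorities:
Tau–Eta: Tau 14–11.
Tau vs Sigma: Sigma wins 13–12.
Tau vs Alpha: Alpha wins 16–9.
Tau–Theta: Theta 16–9.
Tau–Gamma: Tau 20–5.
Eta vs Sigma: Eta wins 20–5.
Eta vs Alpha: Eta, 13–12.
Eta–Theta: Theta 13–12.
Eta vs Gamma: Eta wins 20–5.
Sigma vs Alpha: Alpha wins 15–10.
Sigma–Theta: Sigma 14–11.
Sigma vs Gamma: Sigma, 22–3.
Alpha vs Theta: Theta wins 13–12.
Alpha–Gamma: Alpha 15–10.
Theta vs Gamma: Theta, 15–10.
Each project drops at least one matchup (Tau loses to Sigma; Eta loses to Tau; Sigma loses to Eta; Alpha loses to Eta; Theta loses to Sigma; Gamma loses to Tau); the cycle Tau → Eta → Sigma → Tau rules out a Condorcet winner.

none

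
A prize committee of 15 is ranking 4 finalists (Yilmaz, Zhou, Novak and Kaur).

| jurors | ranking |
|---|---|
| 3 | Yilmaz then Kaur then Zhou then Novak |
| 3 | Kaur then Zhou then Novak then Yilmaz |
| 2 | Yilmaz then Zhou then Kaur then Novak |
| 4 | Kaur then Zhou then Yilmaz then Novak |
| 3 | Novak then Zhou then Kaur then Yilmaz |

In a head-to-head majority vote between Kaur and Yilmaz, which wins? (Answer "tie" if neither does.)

Ballots ranking Kaur above Yilmaz: 3 + 4 + 3 = 10.
Ballots ranking Yilmaz above Kaur: 15 − 10 = 5.
Kaur wins the head-to-head 10–5.

Kaur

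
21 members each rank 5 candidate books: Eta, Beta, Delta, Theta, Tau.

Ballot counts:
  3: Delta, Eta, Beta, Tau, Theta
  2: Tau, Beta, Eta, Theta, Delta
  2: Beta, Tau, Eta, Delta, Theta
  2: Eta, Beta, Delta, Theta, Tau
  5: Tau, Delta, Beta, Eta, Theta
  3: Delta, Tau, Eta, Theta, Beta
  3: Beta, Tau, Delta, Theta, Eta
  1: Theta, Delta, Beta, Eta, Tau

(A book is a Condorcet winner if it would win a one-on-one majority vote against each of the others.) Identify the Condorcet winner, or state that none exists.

none

Check each pair by majority over 21 ballots:
Eta vs Beta: Beta, 13–8.
Eta vs Delta: Delta wins 15–6.
Eta vs Theta: Eta, 17–4.
Eta vs Tau: Tau wins 15–6.
Beta–Delta: Delta 12–9.
Beta vs Theta: Beta, 17–4.
Beta vs Tau: Beta wins 11–10.
Delta–Theta: Delta 18–3.
Delta vs Tau: Tau wins 12–9.
Theta vs Tau: Tau, 18–3.
Every book loses at least once (Eta loses to Beta; Beta loses to Delta; Delta loses to Tau; Theta loses to Eta; Tau loses to Beta). The majority relation contains the cycle Beta beats Tau beats Delta beats Beta, so there is no Condorcet winner.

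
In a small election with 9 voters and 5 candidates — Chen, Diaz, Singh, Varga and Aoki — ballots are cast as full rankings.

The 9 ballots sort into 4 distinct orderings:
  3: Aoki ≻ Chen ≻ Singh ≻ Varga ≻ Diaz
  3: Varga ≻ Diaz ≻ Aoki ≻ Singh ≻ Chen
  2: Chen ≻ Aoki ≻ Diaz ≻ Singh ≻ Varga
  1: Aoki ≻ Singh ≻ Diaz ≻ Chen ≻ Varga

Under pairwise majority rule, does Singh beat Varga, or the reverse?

Singh

Ballots ranking Singh above Varga: 3 + 2 + 1 = 6.
Ballots ranking Varga above Singh: 9 − 6 = 3.
Singh wins the head-to-head 6–3.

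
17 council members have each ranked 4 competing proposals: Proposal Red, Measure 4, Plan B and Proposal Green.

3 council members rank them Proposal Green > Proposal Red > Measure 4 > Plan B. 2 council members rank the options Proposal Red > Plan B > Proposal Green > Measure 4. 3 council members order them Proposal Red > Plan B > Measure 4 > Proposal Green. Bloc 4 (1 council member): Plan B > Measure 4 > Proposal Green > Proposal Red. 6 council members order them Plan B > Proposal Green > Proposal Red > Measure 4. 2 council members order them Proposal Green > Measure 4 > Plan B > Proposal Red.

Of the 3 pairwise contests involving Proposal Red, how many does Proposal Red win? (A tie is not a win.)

1

Proposal Red against each rival (17 council members):
Proposal Red vs Measure 4: 14 to 3, Proposal Red.
Proposal Red vs Plan B: 3+2+3 = 8 for Proposal Red, 9 for Plan B — Plan B by 9–8.
Proposal Red vs Proposal Green: 5 to 12, Proposal Green.
Proposal Red beats Measure 4; loses to Plan B, Proposal Green — 1 pairwise win.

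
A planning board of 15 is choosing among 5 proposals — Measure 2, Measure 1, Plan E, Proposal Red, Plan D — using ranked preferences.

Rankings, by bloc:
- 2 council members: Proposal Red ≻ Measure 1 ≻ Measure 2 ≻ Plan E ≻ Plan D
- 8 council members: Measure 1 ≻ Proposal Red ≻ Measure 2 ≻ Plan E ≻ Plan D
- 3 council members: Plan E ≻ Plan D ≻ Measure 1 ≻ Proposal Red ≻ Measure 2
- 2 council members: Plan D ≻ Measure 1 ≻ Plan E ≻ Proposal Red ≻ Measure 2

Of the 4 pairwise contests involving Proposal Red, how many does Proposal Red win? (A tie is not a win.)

Proposal Red against each rival (15 council members):
Proposal Red vs Measure 2: Proposal Red is ranked higher on 2+8+3+2 = 15 ballots, Measure 2 on 0. Proposal Red wins 15–0.
Proposal Red vs Measure 1: Measure 1, 13–2.
Proposal Red vs Plan E: Proposal Red, 10–5.
Proposal Red–Plan D: Proposal Red 10–5.
Proposal Red beats Measure 2, Plan E, Plan D; loses to Measure 1 — 3 pairwise wins.

3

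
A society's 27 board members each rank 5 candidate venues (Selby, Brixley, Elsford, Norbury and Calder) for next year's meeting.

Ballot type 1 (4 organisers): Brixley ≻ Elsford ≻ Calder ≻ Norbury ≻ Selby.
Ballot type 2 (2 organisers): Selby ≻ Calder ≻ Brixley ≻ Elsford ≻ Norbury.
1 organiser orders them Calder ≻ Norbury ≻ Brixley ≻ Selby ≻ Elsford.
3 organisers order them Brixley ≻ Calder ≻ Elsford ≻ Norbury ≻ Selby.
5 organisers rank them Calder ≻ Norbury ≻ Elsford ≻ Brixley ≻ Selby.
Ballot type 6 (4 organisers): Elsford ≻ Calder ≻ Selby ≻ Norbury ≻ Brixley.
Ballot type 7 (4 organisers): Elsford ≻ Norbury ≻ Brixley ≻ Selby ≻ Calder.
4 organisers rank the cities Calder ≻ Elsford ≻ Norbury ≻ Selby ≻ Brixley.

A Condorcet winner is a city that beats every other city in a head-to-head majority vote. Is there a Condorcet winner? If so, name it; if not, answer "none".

Pairwise majorities:
Selby vs Brixley: Brixley wins 17–10.
Selby–Elsford: Elsford 24–3.
Selby vs Norbury: Norbury wins 21–6.
Selby vs Calder: Calder wins 21–6.
Brixley vs Elsford: Elsford wins 17–10.
Brixley–Norbury: Norbury 18–9.
Brixley–Calder: Calder 16–11.
Elsford vs Norbury: Elsford, 21–6.
Elsford–Calder: Calder 15–12.
Norbury vs Calder: Calder, 23–4.
Only Calder has no losses; Calder is the Condorcet winner.

Calder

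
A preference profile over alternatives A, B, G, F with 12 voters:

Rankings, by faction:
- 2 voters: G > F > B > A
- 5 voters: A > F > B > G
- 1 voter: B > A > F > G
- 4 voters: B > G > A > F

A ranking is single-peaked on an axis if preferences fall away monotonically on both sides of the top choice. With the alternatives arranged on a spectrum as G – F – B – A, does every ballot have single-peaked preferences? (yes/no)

Axis positions: G=1, F=2, B=3, A=4.
Faction 1 (peak G at position 1): ranking walks positions 1-2-3-4, expanding outward from the peak — single-peaked.
Faction 2: ranking walks positions 4-2-3-1; F is ranked above B even though B lies between F and the peak A on the axis — preferences dip and rise again. Not single-peaked.
Faction 3 (peak B at position 3): ranking walks positions 3-4-2-1, expanding outward from the peak — single-peaked.
Faction 4: ranking walks positions 3-1-4-2; G is ranked above F even though F lies between G and the peak B on the axis — preferences dip and rise again. Not single-peaked.
Faction 2 violates single-peakedness, so the profile is not single-peaked on this axis.

no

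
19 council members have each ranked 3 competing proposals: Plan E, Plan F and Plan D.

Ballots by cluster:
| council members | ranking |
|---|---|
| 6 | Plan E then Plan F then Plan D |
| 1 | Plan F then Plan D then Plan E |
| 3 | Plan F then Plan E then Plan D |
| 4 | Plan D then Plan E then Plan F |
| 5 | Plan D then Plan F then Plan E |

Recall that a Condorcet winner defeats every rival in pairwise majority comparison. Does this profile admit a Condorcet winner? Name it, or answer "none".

Pairwise majorities:
Plan E vs Plan F: 6+4 = 10 for Plan E, 9 for Plan F — Plan E by 10–9.
Plan E vs Plan D: 6+3 = 9 for Plan E, 10 for Plan D — Plan D by 10–9.
Plan F vs Plan D: Plan F preferred on 6+1+3 = 10 ballots; Plan F wins 10–9.
Every option loses at least once (Plan E loses to Plan D; Plan F loses to Plan E; Plan D loses to Plan F). The majority relation contains the cycle Plan E → Plan F → Plan D → Plan E, so there is no Condorcet winner.

none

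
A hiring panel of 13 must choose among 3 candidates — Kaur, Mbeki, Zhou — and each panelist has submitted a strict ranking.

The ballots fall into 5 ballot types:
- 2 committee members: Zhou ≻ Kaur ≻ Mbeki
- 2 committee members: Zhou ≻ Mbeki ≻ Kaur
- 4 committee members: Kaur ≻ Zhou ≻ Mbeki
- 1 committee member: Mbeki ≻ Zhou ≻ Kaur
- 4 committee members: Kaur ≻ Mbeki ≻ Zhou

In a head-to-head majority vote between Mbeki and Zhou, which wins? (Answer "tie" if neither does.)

Ballots ranking Mbeki above Zhou: 1 + 4 = 5.
Ballots ranking Zhou above Mbeki: 13 − 5 = 8.
Zhou wins the head-to-head 8–5.

Zhou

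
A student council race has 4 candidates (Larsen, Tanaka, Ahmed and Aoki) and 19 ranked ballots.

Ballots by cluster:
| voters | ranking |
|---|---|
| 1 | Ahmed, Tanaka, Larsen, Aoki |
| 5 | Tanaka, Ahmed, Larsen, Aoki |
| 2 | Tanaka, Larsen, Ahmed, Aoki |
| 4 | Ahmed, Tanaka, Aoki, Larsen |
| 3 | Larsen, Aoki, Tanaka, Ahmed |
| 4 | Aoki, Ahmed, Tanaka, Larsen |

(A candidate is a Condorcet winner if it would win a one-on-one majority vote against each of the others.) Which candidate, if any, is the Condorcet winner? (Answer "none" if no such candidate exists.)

Tanaka

Pairwise majorities:
Larsen vs Tanaka: Tanaka wins 16–3.
Larsen vs Ahmed: 2+3 = 5 for Larsen, 14 for Ahmed — Ahmed by 14–5.
Larsen vs Aoki: 1+5+2+3 = 11 for Larsen, 8 for Aoki — Larsen by 11–8.
Tanaka vs Ahmed: 10 to 9, Tanaka.
Tanaka vs Aoki: Tanaka, 12–7.
Ahmed vs Aoki: Ahmed preferred on 1+5+2+4 = 12 ballots; Ahmed wins 12–7.
Only Tanaka has no losses; Tanaka is the Condorcet winner.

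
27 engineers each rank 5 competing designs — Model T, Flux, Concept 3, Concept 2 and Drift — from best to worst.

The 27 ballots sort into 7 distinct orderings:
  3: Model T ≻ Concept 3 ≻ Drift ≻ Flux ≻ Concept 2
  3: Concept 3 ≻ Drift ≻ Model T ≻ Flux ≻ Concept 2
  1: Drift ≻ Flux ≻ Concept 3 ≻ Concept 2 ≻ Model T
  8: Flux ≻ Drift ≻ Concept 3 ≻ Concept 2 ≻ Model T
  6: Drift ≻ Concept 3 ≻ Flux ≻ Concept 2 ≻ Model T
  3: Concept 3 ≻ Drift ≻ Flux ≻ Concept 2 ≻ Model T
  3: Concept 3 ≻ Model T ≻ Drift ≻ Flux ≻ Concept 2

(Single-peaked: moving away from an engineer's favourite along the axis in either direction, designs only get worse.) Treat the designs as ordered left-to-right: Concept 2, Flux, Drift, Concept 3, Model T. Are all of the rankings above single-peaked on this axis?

yes

Axis positions: Concept 2=1, Flux=2, Drift=3, Concept 3=4, Model T=5.
Group 1 (peak Model T at position 5): ranking walks positions 5-4-3-2-1, expanding outward from the peak — single-peaked.
Group 2 (peak Concept 3 at position 4): ranking walks positions 4-3-5-2-1, expanding outward from the peak — single-peaked.
Group 3 (peak Drift at position 3): ranking walks positions 3-2-4-1-5, expanding outward from the peak — single-peaked.
Group 4 (peak Flux at position 2): ranking walks positions 2-3-4-1-5, expanding outward from the peak — single-peaked.
Group 5 (peak Drift at position 3): ranking walks positions 3-4-2-1-5, expanding outward from the peak — single-peaked.
Group 6 (peak Concept 3 at position 4): ranking walks positions 4-3-2-1-5, expanding outward from the peak — single-peaked.
Group 7 (peak Concept 3 at position 4): ranking walks positions 4-5-3-2-1, expanding outward from the peak — single-peaked.
Every ranking is single-peaked on this axis.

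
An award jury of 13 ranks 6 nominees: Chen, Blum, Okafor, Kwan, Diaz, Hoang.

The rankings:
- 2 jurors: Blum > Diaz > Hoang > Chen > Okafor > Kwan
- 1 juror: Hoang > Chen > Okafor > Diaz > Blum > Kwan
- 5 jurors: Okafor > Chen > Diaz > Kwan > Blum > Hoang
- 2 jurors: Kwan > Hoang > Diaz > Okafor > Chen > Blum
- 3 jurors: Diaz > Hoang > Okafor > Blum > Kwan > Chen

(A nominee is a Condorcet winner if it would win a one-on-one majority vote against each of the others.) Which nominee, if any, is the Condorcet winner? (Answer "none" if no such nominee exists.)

Diaz

Pairwise majorities:
Chen vs Blum: Chen is ranked higher on 1+5+2 = 8 ballots, Blum on 5. Chen wins 8–5.
Chen vs Okafor: 2+1 = 3 for Chen, 10 for Okafor — Okafor by 10–3.
Chen vs Kwan: Chen is ranked higher on 2+1+5 = 8 ballots, Kwan on 5. Chen wins 8–5.
Chen vs Diaz: 1+5 = 6 for Chen, 7 for Diaz — Diaz by 7–6.
Chen vs Hoang: Chen preferred on 5 ballots; Hoang wins 8–5.
Blum vs Okafor: 2 to 11, Okafor.
Blum vs Kwan: 6 to 7, Kwan.
Blum vs Diaz: 2 for Blum, 11 for Diaz — Diaz by 11–2.
Blum vs Hoang: 2+5 = 7 for Blum, 6 for Hoang — Blum by 7–6.
Okafor vs Kwan: Okafor preferred on 2+1+5+3 = 11 ballots; Okafor wins 11–2.
Okafor vs Diaz: 6 to 7, Diaz.
Okafor vs Hoang: 5 for Okafor, 8 for Hoang — Hoang by 8–5.
Kwan vs Diaz: 2 for Kwan, 11 for Diaz — Diaz by 11–2.
Kwan vs Hoang: 7 to 6, Kwan.
Diaz vs Hoang: Diaz preferred on 2+5+3 = 10 ballots; Diaz wins 10–3.
Only Diaz has no losses; Diaz is the Condorcet winner.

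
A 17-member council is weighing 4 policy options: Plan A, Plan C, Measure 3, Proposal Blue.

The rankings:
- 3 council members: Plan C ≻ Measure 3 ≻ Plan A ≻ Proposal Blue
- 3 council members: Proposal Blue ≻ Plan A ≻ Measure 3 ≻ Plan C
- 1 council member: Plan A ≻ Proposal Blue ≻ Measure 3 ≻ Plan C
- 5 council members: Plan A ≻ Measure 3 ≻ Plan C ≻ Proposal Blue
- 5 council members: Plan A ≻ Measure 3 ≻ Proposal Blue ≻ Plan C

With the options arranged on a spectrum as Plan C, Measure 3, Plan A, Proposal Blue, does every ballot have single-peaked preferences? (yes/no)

yes

Axis positions: Plan C=1, Measure 3=2, Plan A=3, Proposal Blue=4.
Ballot type 1 (peak Plan C at position 1): ranking walks positions 1-2-3-4, expanding outward from the peak — single-peaked.
Ballot type 2 (peak Proposal Blue at position 4): ranking walks positions 4-3-2-1, expanding outward from the peak — single-peaked.
Ballot type 3 (peak Plan A at position 3): ranking walks positions 3-4-2-1, expanding outward from the peak — single-peaked.
Ballot type 4 (peak Plan A at position 3): ranking walks positions 3-2-1-4, expanding outward from the peak — single-peaked.
Ballot type 5 (peak Plan A at position 3): ranking walks positions 3-2-4-1, expanding outward from the peak — single-peaked.
Every ranking is single-peaked on this axis.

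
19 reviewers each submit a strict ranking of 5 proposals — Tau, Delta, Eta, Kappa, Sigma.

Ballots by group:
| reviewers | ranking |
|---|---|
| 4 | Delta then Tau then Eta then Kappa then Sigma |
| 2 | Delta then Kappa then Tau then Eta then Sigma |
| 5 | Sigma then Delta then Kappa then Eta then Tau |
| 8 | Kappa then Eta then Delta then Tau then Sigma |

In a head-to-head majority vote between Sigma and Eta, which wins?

Ballots ranking Sigma above Eta: 5.
Ballots ranking Eta above Sigma: 19 − 5 = 14.
Eta wins the head-to-head 14–5.

Eta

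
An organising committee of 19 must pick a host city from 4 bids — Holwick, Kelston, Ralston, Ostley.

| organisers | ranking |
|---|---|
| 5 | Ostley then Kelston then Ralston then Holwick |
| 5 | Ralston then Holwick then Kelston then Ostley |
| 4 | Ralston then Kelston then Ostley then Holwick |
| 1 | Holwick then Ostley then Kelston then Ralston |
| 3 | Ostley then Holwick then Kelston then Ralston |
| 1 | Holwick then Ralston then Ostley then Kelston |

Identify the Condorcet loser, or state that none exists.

Kelston

Head-to-head results (19 organisers):
Holwick vs Kelston: Holwick, 10–9.
Holwick vs Ralston: Holwick is ranked higher on 1+3+1 = 5 ballots, Ralston on 14. Ralston wins 14–5.
Holwick vs Ostley: Ostley, 12–7.
Kelston vs Ralston: 9 to 10, Ralston.
Kelston–Ostley: Ostley 10–9.
Ralston vs Ostley: Ralston, 10–9.
Only Kelston has no wins; Kelston is the Condorcet loser.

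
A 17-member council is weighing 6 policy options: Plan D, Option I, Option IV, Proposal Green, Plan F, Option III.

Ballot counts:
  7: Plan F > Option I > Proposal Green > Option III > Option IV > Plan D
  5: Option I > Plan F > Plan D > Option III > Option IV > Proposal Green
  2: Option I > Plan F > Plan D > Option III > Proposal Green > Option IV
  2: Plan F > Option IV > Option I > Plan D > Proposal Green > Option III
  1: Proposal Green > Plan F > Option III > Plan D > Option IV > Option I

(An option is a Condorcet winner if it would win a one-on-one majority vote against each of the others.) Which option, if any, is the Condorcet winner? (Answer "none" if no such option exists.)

Head-to-head results (17 council members):
Plan D vs Option I: 1 for Plan D, 16 for Option I — Option I by 16–1.
Plan D vs Option IV: Option IV, 9–8.
Plan D vs Proposal Green: 9 to 8, Plan D.
Plan D vs Plan F: 0 for Plan D, 17 for Plan F — Plan F by 17–0.
Plan D vs Option III: Plan D, 9–8.
Option I vs Option IV: Option I is ranked higher on 7+5+2 = 14 ballots, Option IV on 3. Option I wins 14–3.
Option I vs Proposal Green: Option I wins 16–1.
Option I vs Plan F: Option I preferred on 5+2 = 7 ballots; Plan F wins 10–7.
Option I vs Option III: 7+5+2+2 = 16 for Option I, 1 for Option III — Option I by 16–1.
Option IV vs Proposal Green: Proposal Green, 10–7.
Option IV vs Plan F: Plan F, 17–0.
Option IV vs Option III: Option III, 15–2.
Proposal Green vs Plan F: 1 to 16, Plan F.
Proposal Green–Option III: Proposal Green 10–7.
Plan F vs Option III: 17 to 0, Plan F.
Only Plan F has no losses; Plan F is the Condorcet winner.

Plan F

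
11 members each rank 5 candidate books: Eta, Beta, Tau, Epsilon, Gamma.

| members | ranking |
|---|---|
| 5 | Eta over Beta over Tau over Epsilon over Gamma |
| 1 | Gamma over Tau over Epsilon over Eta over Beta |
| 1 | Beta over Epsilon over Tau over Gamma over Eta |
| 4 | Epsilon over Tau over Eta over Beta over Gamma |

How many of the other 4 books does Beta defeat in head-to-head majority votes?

3

Beta against each rival (11 members):
Beta vs Eta: Eta, 10–1.
Beta vs Tau: Beta, 6–5.
Beta vs Epsilon: Beta, 6–5.
Beta vs Gamma: 10 to 1, Beta.
Beta beats Tau, Epsilon, Gamma; loses to Eta — 3 pairwise wins.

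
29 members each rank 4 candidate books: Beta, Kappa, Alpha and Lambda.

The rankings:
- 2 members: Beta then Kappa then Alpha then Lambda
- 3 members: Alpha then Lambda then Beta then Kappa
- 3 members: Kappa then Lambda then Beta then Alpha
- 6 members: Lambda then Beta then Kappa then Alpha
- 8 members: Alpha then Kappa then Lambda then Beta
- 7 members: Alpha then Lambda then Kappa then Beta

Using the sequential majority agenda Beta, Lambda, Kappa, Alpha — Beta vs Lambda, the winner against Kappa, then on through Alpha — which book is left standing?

Round 1: Beta vs Lambda — 2–27, Lambda advances.
Round 2: Lambda vs Kappa — 16–13, Lambda advances.
Round 3: Lambda vs Alpha — 9–20, Alpha advances.
Alpha survives the agenda.

Alpha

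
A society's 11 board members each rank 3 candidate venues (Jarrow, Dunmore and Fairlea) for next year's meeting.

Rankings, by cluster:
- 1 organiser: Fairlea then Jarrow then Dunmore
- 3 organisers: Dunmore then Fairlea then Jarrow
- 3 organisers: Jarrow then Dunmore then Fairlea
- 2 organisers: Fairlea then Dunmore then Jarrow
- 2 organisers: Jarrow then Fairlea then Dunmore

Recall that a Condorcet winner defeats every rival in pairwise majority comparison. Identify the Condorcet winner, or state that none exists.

none

Check each pair by majority over 11 ballots:
Jarrow vs Dunmore: Jarrow is ranked higher on 1+3+2 = 6 ballots, Dunmore on 5. Jarrow wins 6–5.
Jarrow vs Fairlea: Jarrow is ranked higher on 3+2 = 5 ballots, Fairlea on 6. Fairlea wins 6–5.
Dunmore vs Fairlea: 6 to 5, Dunmore.
No city is unbeaten: Jarrow loses to Fairlea; Dunmore loses to Jarrow; Fairlea loses to Dunmore. In particular Jarrow beats Dunmore beats Fairlea beats Jarrow is a majority cycle — no Condorcet winner exists.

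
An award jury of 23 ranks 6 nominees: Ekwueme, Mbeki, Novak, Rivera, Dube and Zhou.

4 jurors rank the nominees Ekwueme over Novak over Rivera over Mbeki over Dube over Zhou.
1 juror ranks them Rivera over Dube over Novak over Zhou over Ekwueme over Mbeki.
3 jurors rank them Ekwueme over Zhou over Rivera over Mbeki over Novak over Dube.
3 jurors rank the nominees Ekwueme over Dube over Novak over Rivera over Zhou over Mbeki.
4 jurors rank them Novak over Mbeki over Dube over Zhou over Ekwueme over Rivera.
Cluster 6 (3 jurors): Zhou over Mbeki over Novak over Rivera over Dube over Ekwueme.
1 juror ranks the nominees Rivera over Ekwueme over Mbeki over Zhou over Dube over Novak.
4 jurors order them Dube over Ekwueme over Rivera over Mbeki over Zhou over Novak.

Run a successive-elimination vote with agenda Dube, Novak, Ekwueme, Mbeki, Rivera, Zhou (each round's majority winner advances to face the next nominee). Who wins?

Round 1: Dube vs Novak — 9–14, Novak advances.
Round 2: Novak vs Ekwueme — 8–15, Ekwueme advances.
Round 3: Ekwueme vs Mbeki — 16–7, Ekwueme advances.
Round 4: Ekwueme vs Rivera — 18–5, Ekwueme advances.
Round 5: Ekwueme vs Zhou — 15–8, Ekwueme advances.
Ekwueme survives the agenda.

Ekwueme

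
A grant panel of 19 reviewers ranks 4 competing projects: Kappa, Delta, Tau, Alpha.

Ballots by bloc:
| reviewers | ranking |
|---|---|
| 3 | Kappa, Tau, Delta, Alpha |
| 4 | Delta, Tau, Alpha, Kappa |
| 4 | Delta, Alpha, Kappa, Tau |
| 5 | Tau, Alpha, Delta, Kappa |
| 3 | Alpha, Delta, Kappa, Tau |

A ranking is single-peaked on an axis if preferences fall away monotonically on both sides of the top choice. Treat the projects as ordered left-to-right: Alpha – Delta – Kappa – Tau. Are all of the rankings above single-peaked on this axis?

Axis positions: Alpha=1, Delta=2, Kappa=3, Tau=4.
Bloc 1 (peak Kappa at position 3): ranking walks positions 3-4-2-1, expanding outward from the peak — single-peaked.
Bloc 2: ranking walks positions 2-4-1-3; Tau is ranked above Kappa even though Kappa lies between Tau and the peak Delta on the axis — preferences dip and rise again. Not single-peaked.
Bloc 3 (peak Delta at position 2): ranking walks positions 2-1-3-4, expanding outward from the peak — single-peaked.
Bloc 4: ranking walks positions 4-1-2-3; Alpha is ranked above Kappa even though Kappa lies between Alpha and the peak Tau on the axis — preferences dip and rise again. Not single-peaked.
Bloc 5 (peak Alpha at position 1): ranking walks positions 1-2-3-4, expanding outward from the peak — single-peaked.
Bloc 2 violates single-peakedness, so the profile is not single-peaked on this axis.

no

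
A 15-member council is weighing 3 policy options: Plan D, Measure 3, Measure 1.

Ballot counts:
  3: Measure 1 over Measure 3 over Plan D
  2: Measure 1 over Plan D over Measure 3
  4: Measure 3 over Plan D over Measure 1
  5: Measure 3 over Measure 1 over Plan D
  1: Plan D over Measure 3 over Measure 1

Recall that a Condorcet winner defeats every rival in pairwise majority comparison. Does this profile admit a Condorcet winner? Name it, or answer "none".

Measure 3

Head-to-head results (15 council members):
Plan D vs Measure 3: Measure 3, 12–3.
Plan D–Measure 1: Measure 1 10–5.
Measure 3 vs Measure 1: 4+5+1 = 10 for Measure 3, 5 for Measure 1 — Measure 3 by 10–5.
Measure 3 wins every pairwise contest, so Measure 3 is the Condorcet winner.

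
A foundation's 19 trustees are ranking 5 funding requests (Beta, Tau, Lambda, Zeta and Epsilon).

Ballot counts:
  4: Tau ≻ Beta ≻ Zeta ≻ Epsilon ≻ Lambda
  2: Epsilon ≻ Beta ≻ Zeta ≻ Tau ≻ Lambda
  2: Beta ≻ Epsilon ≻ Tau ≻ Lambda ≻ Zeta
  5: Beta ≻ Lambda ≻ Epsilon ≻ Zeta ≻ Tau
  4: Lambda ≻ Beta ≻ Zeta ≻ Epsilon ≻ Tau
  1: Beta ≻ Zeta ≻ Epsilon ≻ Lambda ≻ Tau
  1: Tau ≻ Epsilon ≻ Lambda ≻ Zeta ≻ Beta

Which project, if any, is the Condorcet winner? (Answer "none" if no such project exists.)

Head-to-head results (19 reviewers):
Beta–Tau: Beta 14–5.
Beta vs Lambda: Beta wins 14–5.
Beta vs Zeta: Beta wins 18–1.
Beta vs Epsilon: Beta wins 16–3.
Tau vs Lambda: Lambda wins 10–9.
Tau–Zeta: Zeta 12–7.
Tau vs Epsilon: Epsilon, 14–5.
Lambda vs Zeta: Lambda, 12–7.
Lambda vs Epsilon: Epsilon, 10–9.
Zeta vs Epsilon: Epsilon wins 10–9.
Only Beta has no losses; Beta is the Condorcet winner.

Beta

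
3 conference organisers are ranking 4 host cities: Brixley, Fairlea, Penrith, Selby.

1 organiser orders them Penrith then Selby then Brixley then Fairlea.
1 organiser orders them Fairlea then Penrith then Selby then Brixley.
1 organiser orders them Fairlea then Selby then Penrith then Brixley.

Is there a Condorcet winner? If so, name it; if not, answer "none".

Pairwise majorities:
Brixley vs Fairlea: Brixley is ranked higher on 1 ballot, Fairlea on 2. Fairlea wins 2–1.
Brixley vs Penrith: 0 for Brixley, 3 for Penrith — Penrith by 3–0.
Brixley vs Selby: 0 for Brixley, 3 for Selby — Selby by 3–0.
Fairlea vs Penrith: 1+1 = 2 for Fairlea, 1 for Penrith — Fairlea by 2–1.
Fairlea vs Selby: 2 to 1, Fairlea.
Penrith vs Selby: 2 to 1, Penrith.
Fairlea beats each of Brixley, Penrith, Selby — Fairlea is the Condorcet winner.

Fairlea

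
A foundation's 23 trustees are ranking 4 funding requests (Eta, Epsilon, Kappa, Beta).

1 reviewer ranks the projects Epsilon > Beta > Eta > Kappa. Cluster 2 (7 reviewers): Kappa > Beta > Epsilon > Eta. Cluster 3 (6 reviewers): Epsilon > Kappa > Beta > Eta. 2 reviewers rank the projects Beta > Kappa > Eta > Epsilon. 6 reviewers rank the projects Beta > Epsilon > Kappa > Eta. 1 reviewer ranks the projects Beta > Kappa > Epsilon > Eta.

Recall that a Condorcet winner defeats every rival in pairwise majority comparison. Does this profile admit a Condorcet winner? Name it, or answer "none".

none

Head-to-head results (23 reviewers):
Eta vs Epsilon: Epsilon wins 21–2.
Eta vs Kappa: Kappa wins 22–1.
Eta vs Beta: Beta wins 23–0.
Epsilon–Kappa: Epsilon 13–10.
Epsilon vs Beta: Beta wins 16–7.
Kappa vs Beta: Kappa, 13–10.
No project is unbeaten: Eta loses to Epsilon; Epsilon loses to Beta; Kappa loses to Epsilon; Beta loses to Kappa. In particular Epsilon > Kappa > Beta > Epsilon is a majority cycle — no Condorcet winner exists.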